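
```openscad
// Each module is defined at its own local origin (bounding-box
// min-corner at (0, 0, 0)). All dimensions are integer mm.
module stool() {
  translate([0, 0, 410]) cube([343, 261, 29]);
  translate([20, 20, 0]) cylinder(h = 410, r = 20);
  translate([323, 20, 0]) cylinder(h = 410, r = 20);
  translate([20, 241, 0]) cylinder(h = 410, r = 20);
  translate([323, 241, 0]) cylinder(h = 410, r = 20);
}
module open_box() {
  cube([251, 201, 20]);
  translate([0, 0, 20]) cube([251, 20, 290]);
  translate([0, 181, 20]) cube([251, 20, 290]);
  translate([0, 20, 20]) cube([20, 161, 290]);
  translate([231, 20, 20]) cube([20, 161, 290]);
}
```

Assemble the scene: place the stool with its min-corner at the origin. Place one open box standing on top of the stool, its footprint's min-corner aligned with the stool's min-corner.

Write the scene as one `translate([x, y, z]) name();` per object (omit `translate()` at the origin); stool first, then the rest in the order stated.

stool();
translate([0, 0, 439]) open_box();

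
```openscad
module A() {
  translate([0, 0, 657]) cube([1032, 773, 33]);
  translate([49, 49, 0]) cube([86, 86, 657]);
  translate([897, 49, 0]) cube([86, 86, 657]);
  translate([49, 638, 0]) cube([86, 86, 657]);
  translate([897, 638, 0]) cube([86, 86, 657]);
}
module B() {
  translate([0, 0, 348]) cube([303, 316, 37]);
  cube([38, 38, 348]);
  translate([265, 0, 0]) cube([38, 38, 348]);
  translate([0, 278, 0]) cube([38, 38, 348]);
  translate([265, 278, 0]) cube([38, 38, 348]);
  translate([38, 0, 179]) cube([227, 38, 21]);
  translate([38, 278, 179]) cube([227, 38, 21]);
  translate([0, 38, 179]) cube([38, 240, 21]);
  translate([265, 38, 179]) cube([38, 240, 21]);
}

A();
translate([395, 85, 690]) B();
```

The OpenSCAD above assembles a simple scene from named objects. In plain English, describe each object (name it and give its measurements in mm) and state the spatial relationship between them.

A is a table: top 1032 mm (x) × 773 mm (y), 33 mm thick, upper face at z = 690 mm, on four 86×86 mm square legs, each inset 49 mm from the nearest pair of top edges, running from z = 0 to the bottom of the top.

B is a four-legged stool. The seat is 303×316 mm, 37 mm thick, top at z = 385 mm. It stands on four square legs, each 38×38 mm in cross-section, from z = 0 to the seat underside, each flush with a corner of the seat. Four stretchers, 38 mm wide and 21 mm tall, connect adjacent legs with their undersides at z = 179 mm, each running between the inner faces of the legs it joins and aligned with the legs' outer faces on the other axis.

The stool is on top of the table.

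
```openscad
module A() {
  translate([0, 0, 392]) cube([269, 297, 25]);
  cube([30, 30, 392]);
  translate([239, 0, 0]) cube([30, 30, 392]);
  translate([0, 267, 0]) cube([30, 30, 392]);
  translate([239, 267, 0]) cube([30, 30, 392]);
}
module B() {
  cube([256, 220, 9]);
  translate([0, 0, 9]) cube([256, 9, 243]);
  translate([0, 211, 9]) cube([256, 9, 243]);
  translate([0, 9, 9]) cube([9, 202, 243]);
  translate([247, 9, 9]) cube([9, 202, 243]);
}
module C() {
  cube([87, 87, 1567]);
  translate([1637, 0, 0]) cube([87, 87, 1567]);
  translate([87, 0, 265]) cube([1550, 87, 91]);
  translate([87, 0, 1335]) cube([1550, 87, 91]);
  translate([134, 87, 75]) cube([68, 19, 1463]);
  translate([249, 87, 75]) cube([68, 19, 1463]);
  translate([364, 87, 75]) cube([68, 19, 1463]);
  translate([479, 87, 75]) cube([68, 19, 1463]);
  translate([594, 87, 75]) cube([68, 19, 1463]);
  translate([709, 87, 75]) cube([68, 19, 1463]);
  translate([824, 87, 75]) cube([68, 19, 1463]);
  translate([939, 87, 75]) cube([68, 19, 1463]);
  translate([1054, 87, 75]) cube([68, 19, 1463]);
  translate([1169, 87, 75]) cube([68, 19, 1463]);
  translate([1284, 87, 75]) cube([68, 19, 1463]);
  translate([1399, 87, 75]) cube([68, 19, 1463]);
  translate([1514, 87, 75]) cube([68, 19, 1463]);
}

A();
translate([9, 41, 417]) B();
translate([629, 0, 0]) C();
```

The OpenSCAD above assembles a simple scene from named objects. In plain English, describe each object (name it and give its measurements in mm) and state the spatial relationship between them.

A is a four-legged stool. The seat is 269×297 mm, 25 mm thick, top at z = 417 mm. It stands on four square legs, each 30×30 mm in cross-section, from z = 0 to the seat underside, each flush with a corner of the seat.

B is an open-topped rectangular box: outside dimensions 256×220×252 mm, with a uniform wall and base thickness of 9 mm. The base is a full 256×220 slab on the floor; four walls sit on top of the base. The front and back walls (the −y and +y sides) span the full width; the two side walls fit between them.

C is a fence section. Two 87×87 mm posts, 1567 mm tall, stand on the floor with a clear span of 1550 mm between their inner faces. Two horizontal rails of 87×91 mm section span the gap between the posts with their undersides at z = 265 mm and z = 1335 mm, flush with the posts' −y face. 13 pickets, each 68 mm wide, 19 mm thick and 1463 mm tall, are fixed to the +y face of the rails with their bottoms at z = 75 mm, evenly spaced across the span with equal gaps (rounded down to the nearest mm) at the −x end and between each pair — any rounding remainder accumulates at the +x end.

The open box is on top of the stool. The fence section is on the floor beside the stool on its +x side.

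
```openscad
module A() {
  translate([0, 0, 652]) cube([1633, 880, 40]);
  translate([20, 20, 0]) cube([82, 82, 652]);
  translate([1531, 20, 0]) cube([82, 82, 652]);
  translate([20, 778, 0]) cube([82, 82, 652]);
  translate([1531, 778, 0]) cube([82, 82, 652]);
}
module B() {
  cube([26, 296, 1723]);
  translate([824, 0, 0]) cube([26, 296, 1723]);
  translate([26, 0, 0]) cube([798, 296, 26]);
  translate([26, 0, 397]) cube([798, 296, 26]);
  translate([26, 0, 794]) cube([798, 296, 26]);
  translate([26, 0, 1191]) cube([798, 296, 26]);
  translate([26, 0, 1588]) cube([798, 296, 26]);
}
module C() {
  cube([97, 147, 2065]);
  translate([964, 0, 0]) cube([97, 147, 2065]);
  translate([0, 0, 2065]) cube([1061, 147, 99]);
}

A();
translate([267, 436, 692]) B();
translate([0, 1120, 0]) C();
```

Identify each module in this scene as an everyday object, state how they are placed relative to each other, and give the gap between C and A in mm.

A is a table. B is a bookshelf. C is a door frame. The bookshelf is on top of the table. The door frame is on the floor beside the table on its +y side. The gap between the door frame and the table is 240 mm.

The door frame's nearest face is 240 mm from the table's +y face.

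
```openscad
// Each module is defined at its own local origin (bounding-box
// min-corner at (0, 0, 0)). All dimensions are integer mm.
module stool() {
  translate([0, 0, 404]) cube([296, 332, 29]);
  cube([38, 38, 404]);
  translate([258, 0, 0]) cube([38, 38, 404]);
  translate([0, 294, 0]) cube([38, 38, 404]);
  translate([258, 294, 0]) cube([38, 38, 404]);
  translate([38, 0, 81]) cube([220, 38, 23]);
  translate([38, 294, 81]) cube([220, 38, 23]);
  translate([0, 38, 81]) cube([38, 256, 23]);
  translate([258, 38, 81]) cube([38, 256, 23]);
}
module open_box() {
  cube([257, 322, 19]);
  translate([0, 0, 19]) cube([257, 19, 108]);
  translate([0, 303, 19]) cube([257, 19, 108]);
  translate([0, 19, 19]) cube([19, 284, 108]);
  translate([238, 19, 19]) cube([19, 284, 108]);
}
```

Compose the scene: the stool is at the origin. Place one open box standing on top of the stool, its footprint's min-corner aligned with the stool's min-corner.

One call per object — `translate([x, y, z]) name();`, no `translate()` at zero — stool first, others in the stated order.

stool();
translate([0, 0, 433]) open_box();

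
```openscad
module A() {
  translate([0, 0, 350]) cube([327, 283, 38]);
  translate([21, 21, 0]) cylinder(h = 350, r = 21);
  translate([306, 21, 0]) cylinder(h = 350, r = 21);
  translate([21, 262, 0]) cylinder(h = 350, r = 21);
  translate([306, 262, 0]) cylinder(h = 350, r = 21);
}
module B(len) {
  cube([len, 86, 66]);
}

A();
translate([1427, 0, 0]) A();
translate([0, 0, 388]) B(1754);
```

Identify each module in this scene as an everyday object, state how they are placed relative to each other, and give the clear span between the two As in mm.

Second stool starts at x = 1427; first ends at x = 327; clear span = 1427 − 327 = 1100 mm.

A is a stool. B is a beam. A beam spans the tops of two stools. The clear span between the two stools is 1100 mm.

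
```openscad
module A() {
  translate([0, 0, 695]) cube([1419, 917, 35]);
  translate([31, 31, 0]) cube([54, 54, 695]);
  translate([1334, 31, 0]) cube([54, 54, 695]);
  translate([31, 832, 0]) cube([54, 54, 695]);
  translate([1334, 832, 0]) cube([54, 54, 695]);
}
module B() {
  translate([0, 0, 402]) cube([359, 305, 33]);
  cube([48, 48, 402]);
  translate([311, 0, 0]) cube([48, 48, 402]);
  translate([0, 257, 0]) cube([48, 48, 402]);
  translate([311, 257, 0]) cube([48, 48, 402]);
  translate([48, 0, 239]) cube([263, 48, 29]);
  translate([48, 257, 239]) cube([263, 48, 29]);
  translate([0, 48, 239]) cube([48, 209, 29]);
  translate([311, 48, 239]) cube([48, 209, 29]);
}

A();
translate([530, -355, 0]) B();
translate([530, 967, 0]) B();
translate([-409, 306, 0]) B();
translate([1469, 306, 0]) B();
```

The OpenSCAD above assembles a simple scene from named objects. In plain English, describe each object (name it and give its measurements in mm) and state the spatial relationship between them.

A is a table: top 1419 mm (x) × 917 mm (y), 35 mm thick, upper face at z = 730 mm, on four 54×54 mm square legs, each inset 31 mm from the nearest pair of top edges, running from z = 0 to the bottom of the top.

B is a simple wooden stool: a rectangular seat 359 mm (x) by 305 mm (y), 33 mm thick, top face at z = 435 mm, on four square legs, each 48×48 mm in cross-section. The legs rest on z = 0, each flush with a corner of the seat. Four stretchers, 48 mm wide and 29 mm tall, connect adjacent legs with their undersides at z = 239 mm, each running between the inner faces of the legs it joins and aligned with the legs' outer faces on the other axis.

Four stools sit around the table at the −y, +y, −x, +x sides.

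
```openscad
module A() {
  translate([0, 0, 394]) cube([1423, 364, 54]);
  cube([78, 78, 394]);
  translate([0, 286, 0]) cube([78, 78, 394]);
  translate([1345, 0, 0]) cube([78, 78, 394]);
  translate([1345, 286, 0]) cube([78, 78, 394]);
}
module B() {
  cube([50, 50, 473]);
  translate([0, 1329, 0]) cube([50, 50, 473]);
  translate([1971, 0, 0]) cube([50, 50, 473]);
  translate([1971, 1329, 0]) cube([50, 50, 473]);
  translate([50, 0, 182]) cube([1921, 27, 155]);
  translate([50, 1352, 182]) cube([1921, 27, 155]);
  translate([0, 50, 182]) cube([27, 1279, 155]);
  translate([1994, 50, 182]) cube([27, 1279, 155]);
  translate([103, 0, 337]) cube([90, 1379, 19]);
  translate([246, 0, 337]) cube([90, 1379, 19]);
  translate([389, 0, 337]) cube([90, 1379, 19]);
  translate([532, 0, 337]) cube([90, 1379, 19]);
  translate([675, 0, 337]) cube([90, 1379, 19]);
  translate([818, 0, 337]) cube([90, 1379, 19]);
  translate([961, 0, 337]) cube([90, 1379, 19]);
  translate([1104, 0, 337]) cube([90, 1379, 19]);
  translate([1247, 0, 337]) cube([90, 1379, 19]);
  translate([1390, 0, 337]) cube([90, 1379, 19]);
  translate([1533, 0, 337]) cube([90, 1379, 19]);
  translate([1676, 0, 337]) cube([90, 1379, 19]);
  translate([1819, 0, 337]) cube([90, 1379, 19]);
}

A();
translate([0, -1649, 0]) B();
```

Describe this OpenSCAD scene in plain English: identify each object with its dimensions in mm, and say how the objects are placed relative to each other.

A is a bench: a 1423×364 mm seat slab, 54 mm thick, top at z = 448 mm, on four 78×78 mm square legs flush with the seat corners and standing on z = 0.

B is a bed frame 2021 mm long (x) by 1379 mm wide (y). Four 50×50 mm corner posts, 473 mm tall, at the corners of the footprint. Four rails of 27 mm thickness and 155 mm height run between adjacent posts with their undersides at z = 182 mm, their outer faces flush with the outside of the frame (the two x-running rails run between the posts' inner faces; the two y-running rails run between the posts' inner faces). 13 slats, each 90 mm wide (x) and 19 mm thick, lie across the top of the two x-running rails, running the full 1379 mm width of the frame in y; the slats are evenly spaced along x between the inner faces of the end posts with equal gaps (rounded down to the nearest mm) at the −x end and between each pair — any rounding remainder accumulates at the +x end.

The bed frame is on the floor beside the bench on its −y side.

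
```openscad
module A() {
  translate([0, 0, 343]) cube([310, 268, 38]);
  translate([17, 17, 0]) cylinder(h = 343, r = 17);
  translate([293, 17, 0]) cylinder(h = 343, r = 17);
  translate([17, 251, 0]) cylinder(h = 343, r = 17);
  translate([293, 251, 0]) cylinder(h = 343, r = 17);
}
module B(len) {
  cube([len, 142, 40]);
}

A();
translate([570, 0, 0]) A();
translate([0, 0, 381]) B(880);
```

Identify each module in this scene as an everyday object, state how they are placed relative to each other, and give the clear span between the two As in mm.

Second stool starts at x = 570; first ends at x = 310; clear span = 570 − 310 = 260 mm.

A is a stool. B is a beam. A beam spans the tops of two stools. The clear span between the two stools is 260 mm.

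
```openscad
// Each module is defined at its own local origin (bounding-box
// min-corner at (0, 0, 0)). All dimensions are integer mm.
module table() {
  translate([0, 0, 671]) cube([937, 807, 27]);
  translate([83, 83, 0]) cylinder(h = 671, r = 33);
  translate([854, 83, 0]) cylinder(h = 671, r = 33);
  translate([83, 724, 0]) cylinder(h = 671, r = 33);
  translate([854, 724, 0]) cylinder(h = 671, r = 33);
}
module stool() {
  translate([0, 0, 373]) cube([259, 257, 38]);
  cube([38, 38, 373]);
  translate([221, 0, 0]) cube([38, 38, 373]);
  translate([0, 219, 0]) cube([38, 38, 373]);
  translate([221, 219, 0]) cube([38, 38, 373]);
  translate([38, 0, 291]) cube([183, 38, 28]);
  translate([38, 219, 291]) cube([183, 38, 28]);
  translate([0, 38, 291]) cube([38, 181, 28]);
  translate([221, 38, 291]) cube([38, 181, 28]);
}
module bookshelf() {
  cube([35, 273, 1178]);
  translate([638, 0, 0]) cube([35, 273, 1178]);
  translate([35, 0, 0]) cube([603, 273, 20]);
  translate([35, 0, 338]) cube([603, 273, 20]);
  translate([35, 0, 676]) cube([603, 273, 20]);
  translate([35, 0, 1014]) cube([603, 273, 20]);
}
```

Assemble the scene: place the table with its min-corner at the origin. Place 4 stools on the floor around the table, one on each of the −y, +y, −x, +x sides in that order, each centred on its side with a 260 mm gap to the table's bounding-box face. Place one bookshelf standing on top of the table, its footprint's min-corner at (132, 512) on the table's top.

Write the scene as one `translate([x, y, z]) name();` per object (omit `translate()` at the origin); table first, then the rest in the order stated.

table();
translate([339, -517, 0]) stool();
translate([339, 1067, 0]) stool();
translate([-519, 275, 0]) stool();
translate([1197, 275, 0]) stool();
translate([132, 512, 698]) bookshelf();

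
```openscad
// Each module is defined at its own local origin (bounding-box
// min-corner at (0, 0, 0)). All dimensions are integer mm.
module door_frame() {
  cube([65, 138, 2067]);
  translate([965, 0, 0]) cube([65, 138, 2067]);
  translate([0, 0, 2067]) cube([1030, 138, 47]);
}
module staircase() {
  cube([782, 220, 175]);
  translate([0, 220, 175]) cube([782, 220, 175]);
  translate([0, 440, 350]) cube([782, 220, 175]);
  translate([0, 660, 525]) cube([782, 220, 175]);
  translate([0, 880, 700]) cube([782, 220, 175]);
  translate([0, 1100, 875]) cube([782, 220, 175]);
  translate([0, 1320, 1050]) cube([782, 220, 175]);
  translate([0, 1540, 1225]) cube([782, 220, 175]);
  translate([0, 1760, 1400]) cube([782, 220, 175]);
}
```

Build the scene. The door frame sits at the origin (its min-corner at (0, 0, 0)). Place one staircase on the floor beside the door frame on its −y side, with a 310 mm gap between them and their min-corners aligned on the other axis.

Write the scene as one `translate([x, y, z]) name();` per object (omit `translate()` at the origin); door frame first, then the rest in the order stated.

door_frame();
translate([0, -2290, 0]) staircase();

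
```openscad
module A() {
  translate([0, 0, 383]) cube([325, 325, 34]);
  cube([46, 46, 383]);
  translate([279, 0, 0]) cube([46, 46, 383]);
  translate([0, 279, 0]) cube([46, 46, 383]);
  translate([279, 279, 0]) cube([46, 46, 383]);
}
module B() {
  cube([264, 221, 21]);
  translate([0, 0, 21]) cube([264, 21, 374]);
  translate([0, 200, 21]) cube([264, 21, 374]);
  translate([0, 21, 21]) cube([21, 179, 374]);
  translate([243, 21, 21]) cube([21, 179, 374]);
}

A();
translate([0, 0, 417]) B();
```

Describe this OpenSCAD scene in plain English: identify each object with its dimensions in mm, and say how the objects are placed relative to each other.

A is a simple wooden stool: a rectangular seat 325 mm (x) by 325 mm (y), 34 mm thick, top face at z = 417 mm, on four square legs, each 46×46 mm in cross-section. The legs rest on z = 0, each flush with a corner of the seat.

B is an open-topped rectangular box: outside dimensions 264×221×395 mm, with a uniform wall and base thickness of 21 mm. The base is a full 264×221 slab on the floor; four walls sit on top of the base. The front and back walls (the −y and +y sides) span the full width; the two side walls fit between them.

The open box is on top of the stool.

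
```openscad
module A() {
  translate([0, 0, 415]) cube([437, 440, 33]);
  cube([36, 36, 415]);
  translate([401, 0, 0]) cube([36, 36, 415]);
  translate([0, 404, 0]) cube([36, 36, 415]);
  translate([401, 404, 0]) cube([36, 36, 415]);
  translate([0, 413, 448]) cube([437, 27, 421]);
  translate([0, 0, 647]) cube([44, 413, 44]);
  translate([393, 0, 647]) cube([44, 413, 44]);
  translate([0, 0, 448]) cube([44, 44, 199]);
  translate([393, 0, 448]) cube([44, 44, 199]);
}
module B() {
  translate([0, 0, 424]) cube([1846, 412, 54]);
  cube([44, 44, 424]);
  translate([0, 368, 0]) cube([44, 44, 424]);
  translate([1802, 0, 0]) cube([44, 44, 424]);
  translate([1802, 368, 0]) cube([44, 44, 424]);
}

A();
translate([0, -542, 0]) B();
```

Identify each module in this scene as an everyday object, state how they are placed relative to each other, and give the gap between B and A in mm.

The bench's nearest face is 130 mm from the chair's −y face.

A is a chair. B is a bench. The bench is on the floor beside the chair on its −y side. The gap between the bench and the chair is 130 mm.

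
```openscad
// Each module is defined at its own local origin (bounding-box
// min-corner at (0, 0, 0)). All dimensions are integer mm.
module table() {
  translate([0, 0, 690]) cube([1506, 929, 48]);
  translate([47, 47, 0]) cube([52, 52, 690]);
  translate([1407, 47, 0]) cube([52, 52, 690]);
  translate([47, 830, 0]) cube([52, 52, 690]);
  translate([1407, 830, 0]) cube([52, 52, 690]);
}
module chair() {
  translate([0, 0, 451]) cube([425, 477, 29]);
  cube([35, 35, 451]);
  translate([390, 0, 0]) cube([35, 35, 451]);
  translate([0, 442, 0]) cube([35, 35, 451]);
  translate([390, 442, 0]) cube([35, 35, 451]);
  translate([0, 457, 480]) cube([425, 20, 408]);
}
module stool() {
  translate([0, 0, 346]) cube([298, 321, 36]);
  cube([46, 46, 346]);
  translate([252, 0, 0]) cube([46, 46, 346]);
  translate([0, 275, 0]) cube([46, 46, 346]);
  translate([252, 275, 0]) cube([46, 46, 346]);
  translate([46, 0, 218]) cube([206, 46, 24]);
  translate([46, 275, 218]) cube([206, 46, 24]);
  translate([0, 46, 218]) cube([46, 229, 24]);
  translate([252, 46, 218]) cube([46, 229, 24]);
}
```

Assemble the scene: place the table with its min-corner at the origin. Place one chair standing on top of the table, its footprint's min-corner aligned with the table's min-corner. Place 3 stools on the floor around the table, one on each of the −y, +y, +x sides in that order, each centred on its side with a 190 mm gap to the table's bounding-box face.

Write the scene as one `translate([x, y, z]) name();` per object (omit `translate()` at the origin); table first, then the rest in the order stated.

table();
translate([0, 0, 738]) chair();
translate([604, -511, 0]) stool();
translate([604, 1119, 0]) stool();
translate([1696, 304, 0]) stool();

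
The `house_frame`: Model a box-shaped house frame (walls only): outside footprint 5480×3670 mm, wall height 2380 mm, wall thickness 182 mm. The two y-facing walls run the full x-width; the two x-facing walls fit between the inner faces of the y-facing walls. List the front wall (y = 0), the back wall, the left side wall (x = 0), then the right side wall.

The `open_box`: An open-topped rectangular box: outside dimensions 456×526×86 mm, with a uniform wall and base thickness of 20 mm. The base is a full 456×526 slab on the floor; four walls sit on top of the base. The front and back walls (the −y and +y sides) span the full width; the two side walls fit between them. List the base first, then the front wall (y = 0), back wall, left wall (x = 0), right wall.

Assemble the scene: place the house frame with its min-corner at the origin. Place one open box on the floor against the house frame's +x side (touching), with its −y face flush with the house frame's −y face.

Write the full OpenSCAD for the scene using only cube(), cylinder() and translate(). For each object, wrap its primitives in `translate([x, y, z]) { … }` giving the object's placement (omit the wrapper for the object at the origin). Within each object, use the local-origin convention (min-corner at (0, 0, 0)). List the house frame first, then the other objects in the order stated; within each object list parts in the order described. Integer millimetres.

cube([5480, 182, 2380]);
translate([0, 3488, 0]) cube([5480, 182, 2380]);
translate([0, 182, 0]) cube([182, 3306, 2380]);
translate([5298, 182, 0]) cube([182, 3306, 2380]);
translate([5480, 0, 0]) {
  cube([456, 526, 20]);
  translate([0, 0, 20]) cube([456, 20, 66]);
  translate([0, 506, 20]) cube([456, 20, 66]);
  translate([0, 20, 20]) cube([20, 486, 66]);
  translate([436, 20, 20]) cube([20, 486, 66]);
}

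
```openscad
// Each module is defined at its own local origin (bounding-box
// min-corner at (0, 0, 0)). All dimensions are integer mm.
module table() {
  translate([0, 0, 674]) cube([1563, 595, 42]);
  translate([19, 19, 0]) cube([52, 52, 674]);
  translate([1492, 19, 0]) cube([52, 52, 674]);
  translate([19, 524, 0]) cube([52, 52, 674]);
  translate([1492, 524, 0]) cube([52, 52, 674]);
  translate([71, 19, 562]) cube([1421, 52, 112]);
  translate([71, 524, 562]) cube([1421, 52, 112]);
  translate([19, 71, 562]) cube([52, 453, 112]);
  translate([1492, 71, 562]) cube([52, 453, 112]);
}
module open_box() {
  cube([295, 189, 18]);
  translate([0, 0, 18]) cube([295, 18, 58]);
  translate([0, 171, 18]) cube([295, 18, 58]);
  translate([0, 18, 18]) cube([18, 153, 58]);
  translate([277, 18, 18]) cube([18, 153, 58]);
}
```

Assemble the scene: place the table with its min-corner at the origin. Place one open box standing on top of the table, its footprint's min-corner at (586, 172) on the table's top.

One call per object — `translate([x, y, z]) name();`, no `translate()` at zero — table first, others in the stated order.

table();
translate([586, 172, 716]) open_box();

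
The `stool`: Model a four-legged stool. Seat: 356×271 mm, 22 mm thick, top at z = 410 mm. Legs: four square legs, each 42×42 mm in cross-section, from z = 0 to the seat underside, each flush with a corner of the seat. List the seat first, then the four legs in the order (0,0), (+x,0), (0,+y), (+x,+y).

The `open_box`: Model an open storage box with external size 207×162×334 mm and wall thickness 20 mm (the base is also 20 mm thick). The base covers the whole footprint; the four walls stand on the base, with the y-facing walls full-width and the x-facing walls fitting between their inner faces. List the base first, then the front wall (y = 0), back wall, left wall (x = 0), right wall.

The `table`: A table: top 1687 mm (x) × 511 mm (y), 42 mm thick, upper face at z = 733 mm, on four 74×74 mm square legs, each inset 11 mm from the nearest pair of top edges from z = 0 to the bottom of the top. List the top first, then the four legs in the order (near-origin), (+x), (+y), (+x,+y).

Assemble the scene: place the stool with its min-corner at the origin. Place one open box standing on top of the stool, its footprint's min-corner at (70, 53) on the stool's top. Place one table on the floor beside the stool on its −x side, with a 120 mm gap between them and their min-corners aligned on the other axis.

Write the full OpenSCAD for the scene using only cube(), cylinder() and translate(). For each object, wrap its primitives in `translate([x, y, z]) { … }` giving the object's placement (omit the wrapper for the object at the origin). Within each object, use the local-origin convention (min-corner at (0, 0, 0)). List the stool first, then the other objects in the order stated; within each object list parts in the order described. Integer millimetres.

translate([0, 0, 388]) cube([356, 271, 22]);
cube([42, 42, 388]);
translate([314, 0, 0]) cube([42, 42, 388]);
translate([0, 229, 0]) cube([42, 42, 388]);
translate([314, 229, 0]) cube([42, 42, 388]);
translate([70, 53, 410]) {
  cube([207, 162, 20]);
  translate([0, 0, 20]) cube([207, 20, 314]);
  translate([0, 142, 20]) cube([207, 20, 314]);
  translate([0, 20, 20]) cube([20, 122, 314]);
  translate([187, 20, 20]) cube([20, 122, 314]);
}
translate([-1807, 0, 0]) {
  translate([0, 0, 691]) cube([1687, 511, 42]);
  translate([11, 11, 0]) cube([74, 74, 691]);
  translate([1602, 11, 0]) cube([74, 74, 691]);
  translate([11, 426, 0]) cube([74, 74, 691]);
  translate([1602, 426, 0]) cube([74, 74, 691]);
}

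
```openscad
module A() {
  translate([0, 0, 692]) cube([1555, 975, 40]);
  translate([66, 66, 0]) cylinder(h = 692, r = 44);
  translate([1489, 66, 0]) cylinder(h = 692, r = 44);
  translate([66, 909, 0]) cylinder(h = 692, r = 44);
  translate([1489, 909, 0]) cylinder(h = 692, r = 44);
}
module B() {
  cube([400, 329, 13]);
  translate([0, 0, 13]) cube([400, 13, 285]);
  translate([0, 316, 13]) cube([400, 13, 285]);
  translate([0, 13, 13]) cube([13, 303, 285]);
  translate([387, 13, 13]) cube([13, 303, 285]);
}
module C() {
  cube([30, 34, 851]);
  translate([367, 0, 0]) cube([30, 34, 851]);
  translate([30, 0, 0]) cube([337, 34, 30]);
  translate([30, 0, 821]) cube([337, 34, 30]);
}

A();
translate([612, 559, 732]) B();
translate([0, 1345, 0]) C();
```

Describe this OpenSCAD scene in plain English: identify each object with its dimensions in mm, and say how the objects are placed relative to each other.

A is a table: top 1555 mm (x) × 975 mm (y), 40 mm thick, upper face at z = 732 mm, on four round legs of 88 mm diameter, each leg's bounding box inset 22 mm from the nearest pair of top edges, running from z = 0 to the bottom of the top.

B is an open-topped rectangular box: outside dimensions 400×329×298 mm, with a uniform wall and base thickness of 13 mm. The base is a full 400×329 slab on the floor; four walls sit on top of the base. The front and back walls (the −y and +y sides) span the full width; the two side walls fit between them.

C is a rectangular picture frame lying in the x–z plane (depth along y). The opening is 337 mm wide (x) by 791 mm tall (z), surrounded by a border 30 mm wide on all four sides. The frame is 34 mm deep and is made of two full-height vertical stiles with two horizontal rails fitted between them.

The open box is on top of the table. The picture frame is on the floor beside the table on its +y side.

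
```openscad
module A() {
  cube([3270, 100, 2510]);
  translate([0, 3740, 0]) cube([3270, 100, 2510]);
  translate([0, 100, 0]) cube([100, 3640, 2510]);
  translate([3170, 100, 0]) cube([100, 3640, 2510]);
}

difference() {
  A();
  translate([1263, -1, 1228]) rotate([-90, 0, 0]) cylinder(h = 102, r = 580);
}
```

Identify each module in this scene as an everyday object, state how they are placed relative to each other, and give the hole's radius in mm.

The subtracted cylinder has r = 580 mm.

A is a house frame. The house frame has a circular hole through its front wall. The hole's radius is 580 mm.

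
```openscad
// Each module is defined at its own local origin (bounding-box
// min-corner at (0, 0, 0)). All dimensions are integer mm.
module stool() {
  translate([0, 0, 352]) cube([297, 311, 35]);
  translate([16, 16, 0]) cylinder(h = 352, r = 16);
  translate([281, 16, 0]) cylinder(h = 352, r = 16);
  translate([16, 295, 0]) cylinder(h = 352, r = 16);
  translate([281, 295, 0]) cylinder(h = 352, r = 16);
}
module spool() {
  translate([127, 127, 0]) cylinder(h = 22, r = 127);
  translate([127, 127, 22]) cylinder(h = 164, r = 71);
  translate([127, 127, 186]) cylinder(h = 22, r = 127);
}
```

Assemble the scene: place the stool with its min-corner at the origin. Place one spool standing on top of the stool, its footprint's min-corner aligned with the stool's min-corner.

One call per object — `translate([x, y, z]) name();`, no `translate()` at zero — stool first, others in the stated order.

stool();
translate([0, 0, 387]) spool();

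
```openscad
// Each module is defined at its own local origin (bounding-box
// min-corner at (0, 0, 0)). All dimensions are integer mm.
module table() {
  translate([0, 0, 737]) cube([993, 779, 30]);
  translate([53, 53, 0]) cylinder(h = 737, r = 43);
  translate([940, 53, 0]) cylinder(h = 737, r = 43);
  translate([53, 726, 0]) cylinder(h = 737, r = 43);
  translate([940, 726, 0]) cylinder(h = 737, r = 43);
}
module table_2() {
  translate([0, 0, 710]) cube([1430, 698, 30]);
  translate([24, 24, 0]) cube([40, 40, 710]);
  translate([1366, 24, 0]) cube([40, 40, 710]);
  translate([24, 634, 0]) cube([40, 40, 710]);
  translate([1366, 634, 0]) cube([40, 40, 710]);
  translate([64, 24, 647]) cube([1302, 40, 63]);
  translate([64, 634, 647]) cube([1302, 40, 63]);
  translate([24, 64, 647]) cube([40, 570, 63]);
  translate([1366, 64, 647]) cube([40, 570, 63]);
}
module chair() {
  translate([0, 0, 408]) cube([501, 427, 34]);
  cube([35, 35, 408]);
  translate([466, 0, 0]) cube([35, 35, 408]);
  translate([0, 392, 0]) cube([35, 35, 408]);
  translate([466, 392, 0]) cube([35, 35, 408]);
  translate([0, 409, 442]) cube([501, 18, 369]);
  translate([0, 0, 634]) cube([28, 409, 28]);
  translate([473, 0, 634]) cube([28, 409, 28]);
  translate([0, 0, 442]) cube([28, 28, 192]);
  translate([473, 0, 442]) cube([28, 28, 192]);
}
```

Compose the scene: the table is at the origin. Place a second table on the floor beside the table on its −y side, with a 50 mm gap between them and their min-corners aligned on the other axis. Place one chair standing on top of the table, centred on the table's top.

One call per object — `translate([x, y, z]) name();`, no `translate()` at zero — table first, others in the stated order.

table();
translate([0, -748, 0]) table_2();
translate([246, 176, 767]) chair();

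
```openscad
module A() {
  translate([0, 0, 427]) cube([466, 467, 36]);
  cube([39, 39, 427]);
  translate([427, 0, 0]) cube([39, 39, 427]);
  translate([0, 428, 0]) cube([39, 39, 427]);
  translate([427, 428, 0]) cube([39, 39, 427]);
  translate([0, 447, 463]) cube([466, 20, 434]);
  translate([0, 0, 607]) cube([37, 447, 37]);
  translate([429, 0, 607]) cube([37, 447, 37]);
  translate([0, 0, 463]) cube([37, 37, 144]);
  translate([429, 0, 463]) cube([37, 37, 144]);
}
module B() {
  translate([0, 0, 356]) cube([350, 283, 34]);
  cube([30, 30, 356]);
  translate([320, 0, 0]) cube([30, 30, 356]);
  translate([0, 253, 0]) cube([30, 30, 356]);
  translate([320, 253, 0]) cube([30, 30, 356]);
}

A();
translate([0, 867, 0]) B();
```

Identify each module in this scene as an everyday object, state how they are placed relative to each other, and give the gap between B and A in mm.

A is a chair. B is a stool. The stool is on the floor beside the chair on its +y side. The gap between the stool and the chair is 400 mm.

The stool's nearest face is 400 mm from the chair's +y face.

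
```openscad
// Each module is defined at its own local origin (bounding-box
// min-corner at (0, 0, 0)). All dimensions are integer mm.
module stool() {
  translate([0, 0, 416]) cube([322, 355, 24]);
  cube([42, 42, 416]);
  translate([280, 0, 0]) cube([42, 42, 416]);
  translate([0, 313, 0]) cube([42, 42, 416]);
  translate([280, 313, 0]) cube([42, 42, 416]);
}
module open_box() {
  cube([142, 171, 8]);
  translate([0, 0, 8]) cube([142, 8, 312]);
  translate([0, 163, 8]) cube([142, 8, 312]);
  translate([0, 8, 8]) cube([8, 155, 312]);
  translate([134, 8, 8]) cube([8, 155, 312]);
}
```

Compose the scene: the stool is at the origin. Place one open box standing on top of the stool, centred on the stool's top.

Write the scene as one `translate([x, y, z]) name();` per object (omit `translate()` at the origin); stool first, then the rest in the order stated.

stool();
translate([90, 92, 440]) open_box();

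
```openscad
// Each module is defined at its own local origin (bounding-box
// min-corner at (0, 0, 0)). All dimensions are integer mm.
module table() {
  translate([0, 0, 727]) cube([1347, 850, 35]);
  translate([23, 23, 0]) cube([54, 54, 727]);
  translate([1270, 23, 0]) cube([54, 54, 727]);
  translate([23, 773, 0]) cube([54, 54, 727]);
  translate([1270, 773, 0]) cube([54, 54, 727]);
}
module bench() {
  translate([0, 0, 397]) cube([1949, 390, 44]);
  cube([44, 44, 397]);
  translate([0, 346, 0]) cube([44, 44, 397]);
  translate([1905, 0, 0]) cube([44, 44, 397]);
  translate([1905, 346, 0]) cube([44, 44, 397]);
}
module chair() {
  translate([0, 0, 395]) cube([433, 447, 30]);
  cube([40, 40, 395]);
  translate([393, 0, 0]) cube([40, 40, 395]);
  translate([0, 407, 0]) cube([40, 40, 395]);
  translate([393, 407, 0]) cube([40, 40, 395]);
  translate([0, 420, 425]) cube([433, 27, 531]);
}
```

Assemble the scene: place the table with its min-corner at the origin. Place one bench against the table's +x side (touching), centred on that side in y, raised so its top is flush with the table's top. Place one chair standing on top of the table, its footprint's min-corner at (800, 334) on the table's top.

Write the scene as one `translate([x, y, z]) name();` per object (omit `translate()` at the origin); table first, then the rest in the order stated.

table();
translate([1347, 230, 321]) bench();
translate([800, 334, 762]) chair();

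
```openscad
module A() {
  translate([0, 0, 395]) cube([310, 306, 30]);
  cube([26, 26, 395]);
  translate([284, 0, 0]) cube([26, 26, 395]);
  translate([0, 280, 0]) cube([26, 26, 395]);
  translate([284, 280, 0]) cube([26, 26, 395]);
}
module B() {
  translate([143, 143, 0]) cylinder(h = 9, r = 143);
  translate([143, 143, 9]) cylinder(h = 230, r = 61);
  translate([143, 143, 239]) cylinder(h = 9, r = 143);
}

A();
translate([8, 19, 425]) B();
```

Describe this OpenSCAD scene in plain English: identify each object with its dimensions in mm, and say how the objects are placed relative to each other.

A is a four-legged stool. The seat is 310×306 mm, 30 mm thick, top at z = 425 mm. It stands on four square legs, each 26×26 mm in cross-section, from z = 0 to the seat underside, each flush with a corner of the seat.

B is a spool: two coaxial disc flanges of radius 143 mm and thickness 9 mm, joined by a core cylinder of radius 61 mm and height 230 mm. The lower flange rests on z = 0 and the three cylinders share a vertical axis.

The spool is on top of the stool.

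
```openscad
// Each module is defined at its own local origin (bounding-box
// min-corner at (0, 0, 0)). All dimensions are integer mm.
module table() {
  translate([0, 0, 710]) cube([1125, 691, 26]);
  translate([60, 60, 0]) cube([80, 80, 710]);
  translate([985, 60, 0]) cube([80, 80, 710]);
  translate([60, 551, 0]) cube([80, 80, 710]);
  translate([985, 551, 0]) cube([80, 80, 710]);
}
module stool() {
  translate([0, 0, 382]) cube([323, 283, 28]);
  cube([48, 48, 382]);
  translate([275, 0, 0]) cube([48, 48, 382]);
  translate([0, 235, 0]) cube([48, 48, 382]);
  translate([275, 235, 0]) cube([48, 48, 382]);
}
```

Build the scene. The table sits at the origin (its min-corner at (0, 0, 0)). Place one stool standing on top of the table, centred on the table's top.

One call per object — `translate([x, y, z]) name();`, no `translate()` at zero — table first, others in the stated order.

table();
translate([401, 204, 736]) stool();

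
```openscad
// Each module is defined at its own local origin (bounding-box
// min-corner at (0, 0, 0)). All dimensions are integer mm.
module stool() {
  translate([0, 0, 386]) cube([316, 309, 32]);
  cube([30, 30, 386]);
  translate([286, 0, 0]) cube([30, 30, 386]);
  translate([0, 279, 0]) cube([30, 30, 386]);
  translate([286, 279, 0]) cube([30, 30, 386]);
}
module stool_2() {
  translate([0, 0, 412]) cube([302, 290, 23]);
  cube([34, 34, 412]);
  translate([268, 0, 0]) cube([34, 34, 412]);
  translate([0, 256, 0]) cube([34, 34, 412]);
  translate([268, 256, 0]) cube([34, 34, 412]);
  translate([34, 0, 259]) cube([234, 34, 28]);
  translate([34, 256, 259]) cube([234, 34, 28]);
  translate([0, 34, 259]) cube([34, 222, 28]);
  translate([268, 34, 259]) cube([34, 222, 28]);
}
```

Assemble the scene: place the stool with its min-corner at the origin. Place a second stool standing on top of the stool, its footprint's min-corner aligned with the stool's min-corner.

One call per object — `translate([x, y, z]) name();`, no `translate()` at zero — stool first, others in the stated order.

stool();
translate([0, 0, 418]) stool_2();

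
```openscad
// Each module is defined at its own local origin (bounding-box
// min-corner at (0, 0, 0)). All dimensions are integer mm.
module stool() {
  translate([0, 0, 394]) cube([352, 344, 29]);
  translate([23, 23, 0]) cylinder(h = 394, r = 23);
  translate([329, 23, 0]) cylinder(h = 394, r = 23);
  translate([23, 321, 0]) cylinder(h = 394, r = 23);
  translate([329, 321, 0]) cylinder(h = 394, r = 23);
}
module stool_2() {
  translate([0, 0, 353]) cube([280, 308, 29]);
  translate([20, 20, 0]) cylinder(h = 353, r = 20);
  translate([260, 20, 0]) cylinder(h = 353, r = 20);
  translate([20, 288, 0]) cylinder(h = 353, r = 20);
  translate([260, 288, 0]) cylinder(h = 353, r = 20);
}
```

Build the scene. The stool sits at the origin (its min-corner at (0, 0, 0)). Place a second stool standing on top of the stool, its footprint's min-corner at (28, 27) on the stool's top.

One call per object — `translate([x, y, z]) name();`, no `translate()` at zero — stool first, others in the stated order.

stool();
translate([28, 27, 423]) stool_2();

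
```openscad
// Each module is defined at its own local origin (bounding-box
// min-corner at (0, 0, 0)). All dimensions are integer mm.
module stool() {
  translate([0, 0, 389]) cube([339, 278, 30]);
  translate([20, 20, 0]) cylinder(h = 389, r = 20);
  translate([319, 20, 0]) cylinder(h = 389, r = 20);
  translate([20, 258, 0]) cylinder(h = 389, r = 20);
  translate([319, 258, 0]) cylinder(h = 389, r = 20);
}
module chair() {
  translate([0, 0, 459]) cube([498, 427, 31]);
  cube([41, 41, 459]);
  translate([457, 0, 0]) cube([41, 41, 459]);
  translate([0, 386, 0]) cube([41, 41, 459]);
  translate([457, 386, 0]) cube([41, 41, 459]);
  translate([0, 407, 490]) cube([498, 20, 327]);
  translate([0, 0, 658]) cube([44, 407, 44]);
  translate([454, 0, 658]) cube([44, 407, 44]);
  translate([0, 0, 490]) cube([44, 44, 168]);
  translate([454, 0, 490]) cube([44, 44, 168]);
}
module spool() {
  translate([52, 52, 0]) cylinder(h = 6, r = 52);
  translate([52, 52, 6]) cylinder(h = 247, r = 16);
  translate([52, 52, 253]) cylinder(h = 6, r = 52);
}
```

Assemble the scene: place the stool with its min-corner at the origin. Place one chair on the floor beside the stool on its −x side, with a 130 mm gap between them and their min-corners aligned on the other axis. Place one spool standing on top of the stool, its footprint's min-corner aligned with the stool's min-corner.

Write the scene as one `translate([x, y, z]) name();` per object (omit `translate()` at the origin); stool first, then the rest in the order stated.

stool();
translate([-628, 0, 0]) chair();
translate([0, 0, 419]) spool();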